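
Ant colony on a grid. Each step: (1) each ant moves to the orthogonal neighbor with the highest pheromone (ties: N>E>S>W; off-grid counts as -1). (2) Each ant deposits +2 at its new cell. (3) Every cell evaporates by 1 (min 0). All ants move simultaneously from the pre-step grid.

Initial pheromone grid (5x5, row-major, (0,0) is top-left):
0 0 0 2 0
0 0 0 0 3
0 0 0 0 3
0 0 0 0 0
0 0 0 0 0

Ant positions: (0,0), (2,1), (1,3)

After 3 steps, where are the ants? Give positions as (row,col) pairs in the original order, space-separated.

Step 1: ant0:(0,0)->E->(0,1) | ant1:(2,1)->N->(1,1) | ant2:(1,3)->E->(1,4)
  grid max=4 at (1,4)
Step 2: ant0:(0,1)->S->(1,1) | ant1:(1,1)->N->(0,1) | ant2:(1,4)->S->(2,4)
  grid max=3 at (1,4)
Step 3: ant0:(1,1)->N->(0,1) | ant1:(0,1)->S->(1,1) | ant2:(2,4)->N->(1,4)
  grid max=4 at (1,4)

(0,1) (1,1) (1,4)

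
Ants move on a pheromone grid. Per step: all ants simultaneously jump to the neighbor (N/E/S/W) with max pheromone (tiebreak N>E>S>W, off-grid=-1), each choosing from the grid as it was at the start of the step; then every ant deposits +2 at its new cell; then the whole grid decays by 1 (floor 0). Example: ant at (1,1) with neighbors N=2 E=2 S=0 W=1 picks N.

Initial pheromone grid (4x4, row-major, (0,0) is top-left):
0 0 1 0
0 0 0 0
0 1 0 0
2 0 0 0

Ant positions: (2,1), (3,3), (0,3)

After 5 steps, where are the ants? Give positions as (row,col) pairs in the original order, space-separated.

Step 1: ant0:(2,1)->N->(1,1) | ant1:(3,3)->N->(2,3) | ant2:(0,3)->W->(0,2)
  grid max=2 at (0,2)
Step 2: ant0:(1,1)->N->(0,1) | ant1:(2,3)->N->(1,3) | ant2:(0,2)->E->(0,3)
  grid max=1 at (0,1)
Step 3: ant0:(0,1)->E->(0,2) | ant1:(1,3)->N->(0,3) | ant2:(0,3)->S->(1,3)
  grid max=2 at (0,2)
Step 4: ant0:(0,2)->E->(0,3) | ant1:(0,3)->S->(1,3) | ant2:(1,3)->N->(0,3)
  grid max=5 at (0,3)
Step 5: ant0:(0,3)->S->(1,3) | ant1:(1,3)->N->(0,3) | ant2:(0,3)->S->(1,3)
  grid max=6 at (0,3)

(1,3) (0,3) (1,3)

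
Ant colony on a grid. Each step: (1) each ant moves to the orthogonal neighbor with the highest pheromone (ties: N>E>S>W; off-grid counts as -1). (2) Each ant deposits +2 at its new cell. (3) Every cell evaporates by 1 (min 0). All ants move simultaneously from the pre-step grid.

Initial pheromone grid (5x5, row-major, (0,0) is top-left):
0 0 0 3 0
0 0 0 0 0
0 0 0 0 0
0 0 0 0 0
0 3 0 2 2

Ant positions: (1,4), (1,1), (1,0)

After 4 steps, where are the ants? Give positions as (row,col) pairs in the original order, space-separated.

Step 1: ant0:(1,4)->N->(0,4) | ant1:(1,1)->N->(0,1) | ant2:(1,0)->N->(0,0)
  grid max=2 at (0,3)
Step 2: ant0:(0,4)->W->(0,3) | ant1:(0,1)->W->(0,0) | ant2:(0,0)->E->(0,1)
  grid max=3 at (0,3)
Step 3: ant0:(0,3)->E->(0,4) | ant1:(0,0)->E->(0,1) | ant2:(0,1)->W->(0,0)
  grid max=3 at (0,0)
Step 4: ant0:(0,4)->W->(0,3) | ant1:(0,1)->W->(0,0) | ant2:(0,0)->E->(0,1)
  grid max=4 at (0,0)

(0,3) (0,0) (0,1)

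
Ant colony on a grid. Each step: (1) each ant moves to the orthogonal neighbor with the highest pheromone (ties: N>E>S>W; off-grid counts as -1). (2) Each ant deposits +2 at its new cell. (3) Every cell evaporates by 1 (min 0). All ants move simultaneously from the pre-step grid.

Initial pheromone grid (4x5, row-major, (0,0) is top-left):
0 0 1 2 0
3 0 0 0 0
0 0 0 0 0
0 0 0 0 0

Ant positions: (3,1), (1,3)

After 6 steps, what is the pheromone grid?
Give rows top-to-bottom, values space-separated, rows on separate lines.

After step 1: ants at (2,1),(0,3)
  0 0 0 3 0
  2 0 0 0 0
  0 1 0 0 0
  0 0 0 0 0
After step 2: ants at (1,1),(0,4)
  0 0 0 2 1
  1 1 0 0 0
  0 0 0 0 0
  0 0 0 0 0
After step 3: ants at (1,0),(0,3)
  0 0 0 3 0
  2 0 0 0 0
  0 0 0 0 0
  0 0 0 0 0
After step 4: ants at (0,0),(0,4)
  1 0 0 2 1
  1 0 0 0 0
  0 0 0 0 0
  0 0 0 0 0
After step 5: ants at (1,0),(0,3)
  0 0 0 3 0
  2 0 0 0 0
  0 0 0 0 0
  0 0 0 0 0
After step 6: ants at (0,0),(0,4)
  1 0 0 2 1
  1 0 0 0 0
  0 0 0 0 0
  0 0 0 0 0

1 0 0 2 1
1 0 0 0 0
0 0 0 0 0
0 0 0 0 0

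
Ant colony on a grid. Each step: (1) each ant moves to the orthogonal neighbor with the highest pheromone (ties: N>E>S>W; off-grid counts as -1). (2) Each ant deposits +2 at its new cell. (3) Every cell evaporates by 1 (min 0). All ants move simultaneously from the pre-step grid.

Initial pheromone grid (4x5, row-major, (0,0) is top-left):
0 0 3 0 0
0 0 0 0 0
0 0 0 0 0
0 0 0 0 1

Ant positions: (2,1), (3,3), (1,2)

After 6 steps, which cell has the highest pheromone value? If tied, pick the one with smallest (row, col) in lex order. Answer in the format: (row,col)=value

Step 1: ant0:(2,1)->N->(1,1) | ant1:(3,3)->E->(3,4) | ant2:(1,2)->N->(0,2)
  grid max=4 at (0,2)
Step 2: ant0:(1,1)->N->(0,1) | ant1:(3,4)->N->(2,4) | ant2:(0,2)->E->(0,3)
  grid max=3 at (0,2)
Step 3: ant0:(0,1)->E->(0,2) | ant1:(2,4)->S->(3,4) | ant2:(0,3)->W->(0,2)
  grid max=6 at (0,2)
Step 4: ant0:(0,2)->E->(0,3) | ant1:(3,4)->N->(2,4) | ant2:(0,2)->E->(0,3)
  grid max=5 at (0,2)
Step 5: ant0:(0,3)->W->(0,2) | ant1:(2,4)->S->(3,4) | ant2:(0,3)->W->(0,2)
  grid max=8 at (0,2)
Step 6: ant0:(0,2)->E->(0,3) | ant1:(3,4)->N->(2,4) | ant2:(0,2)->E->(0,3)
  grid max=7 at (0,2)
Final grid:
  0 0 7 5 0
  0 0 0 0 0
  0 0 0 0 1
  0 0 0 0 1
Max pheromone 7 at (0,2)

Answer: (0,2)=7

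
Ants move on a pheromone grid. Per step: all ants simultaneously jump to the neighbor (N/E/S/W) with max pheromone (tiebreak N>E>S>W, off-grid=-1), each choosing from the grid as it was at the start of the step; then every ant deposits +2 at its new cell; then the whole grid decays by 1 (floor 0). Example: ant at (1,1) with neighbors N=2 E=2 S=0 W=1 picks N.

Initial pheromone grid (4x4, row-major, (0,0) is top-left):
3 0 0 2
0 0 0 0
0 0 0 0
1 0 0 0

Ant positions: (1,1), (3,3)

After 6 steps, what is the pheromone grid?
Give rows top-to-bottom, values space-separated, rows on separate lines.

After step 1: ants at (0,1),(2,3)
  2 1 0 1
  0 0 0 0
  0 0 0 1
  0 0 0 0
After step 2: ants at (0,0),(1,3)
  3 0 0 0
  0 0 0 1
  0 0 0 0
  0 0 0 0
After step 3: ants at (0,1),(0,3)
  2 1 0 1
  0 0 0 0
  0 0 0 0
  0 0 0 0
After step 4: ants at (0,0),(1,3)
  3 0 0 0
  0 0 0 1
  0 0 0 0
  0 0 0 0
After step 5: ants at (0,1),(0,3)
  2 1 0 1
  0 0 0 0
  0 0 0 0
  0 0 0 0
After step 6: ants at (0,0),(1,3)
  3 0 0 0
  0 0 0 1
  0 0 0 0
  0 0 0 0

3 0 0 0
0 0 0 1
0 0 0 0
0 0 0 0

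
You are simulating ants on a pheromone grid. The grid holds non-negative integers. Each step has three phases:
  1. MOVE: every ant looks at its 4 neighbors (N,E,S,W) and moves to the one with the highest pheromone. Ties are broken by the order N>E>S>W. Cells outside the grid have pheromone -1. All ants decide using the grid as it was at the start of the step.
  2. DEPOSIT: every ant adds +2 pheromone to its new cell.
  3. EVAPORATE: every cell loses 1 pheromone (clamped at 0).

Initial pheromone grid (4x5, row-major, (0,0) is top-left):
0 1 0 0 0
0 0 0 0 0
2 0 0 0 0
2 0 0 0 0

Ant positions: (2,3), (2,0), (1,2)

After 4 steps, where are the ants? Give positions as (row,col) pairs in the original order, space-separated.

Step 1: ant0:(2,3)->N->(1,3) | ant1:(2,0)->S->(3,0) | ant2:(1,2)->N->(0,2)
  grid max=3 at (3,0)
Step 2: ant0:(1,3)->N->(0,3) | ant1:(3,0)->N->(2,0) | ant2:(0,2)->E->(0,3)
  grid max=3 at (0,3)
Step 3: ant0:(0,3)->E->(0,4) | ant1:(2,0)->S->(3,0) | ant2:(0,3)->E->(0,4)
  grid max=3 at (0,4)
Step 4: ant0:(0,4)->W->(0,3) | ant1:(3,0)->N->(2,0) | ant2:(0,4)->W->(0,3)
  grid max=5 at (0,3)

(0,3) (2,0) (0,3)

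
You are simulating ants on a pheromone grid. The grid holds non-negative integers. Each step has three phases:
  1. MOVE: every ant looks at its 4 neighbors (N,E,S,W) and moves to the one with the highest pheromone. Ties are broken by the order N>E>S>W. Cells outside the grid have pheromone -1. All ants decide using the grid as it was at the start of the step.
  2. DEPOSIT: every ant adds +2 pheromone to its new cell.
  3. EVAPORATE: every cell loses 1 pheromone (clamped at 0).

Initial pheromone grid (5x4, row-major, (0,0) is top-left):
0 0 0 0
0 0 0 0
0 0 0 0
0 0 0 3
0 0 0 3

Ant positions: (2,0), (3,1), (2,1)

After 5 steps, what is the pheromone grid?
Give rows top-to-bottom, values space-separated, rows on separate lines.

After step 1: ants at (1,0),(2,1),(1,1)
  0 0 0 0
  1 1 0 0
  0 1 0 0
  0 0 0 2
  0 0 0 2
After step 2: ants at (1,1),(1,1),(2,1)
  0 0 0 0
  0 4 0 0
  0 2 0 0
  0 0 0 1
  0 0 0 1
After step 3: ants at (2,1),(2,1),(1,1)
  0 0 0 0
  0 5 0 0
  0 5 0 0
  0 0 0 0
  0 0 0 0
After step 4: ants at (1,1),(1,1),(2,1)
  0 0 0 0
  0 8 0 0
  0 6 0 0
  0 0 0 0
  0 0 0 0
After step 5: ants at (2,1),(2,1),(1,1)
  0 0 0 0
  0 9 0 0
  0 9 0 0
  0 0 0 0
  0 0 0 0

0 0 0 0
0 9 0 0
0 9 0 0
0 0 0 0
0 0 0 0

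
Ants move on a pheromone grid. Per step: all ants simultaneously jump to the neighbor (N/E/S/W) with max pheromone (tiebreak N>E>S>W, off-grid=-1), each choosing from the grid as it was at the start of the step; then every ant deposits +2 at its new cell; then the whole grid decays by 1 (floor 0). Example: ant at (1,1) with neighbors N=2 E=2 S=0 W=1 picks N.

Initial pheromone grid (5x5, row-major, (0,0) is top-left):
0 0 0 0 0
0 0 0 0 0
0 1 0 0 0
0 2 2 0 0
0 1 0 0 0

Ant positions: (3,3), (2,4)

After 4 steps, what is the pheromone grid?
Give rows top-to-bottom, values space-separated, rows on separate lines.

After step 1: ants at (3,2),(1,4)
  0 0 0 0 0
  0 0 0 0 1
  0 0 0 0 0
  0 1 3 0 0
  0 0 0 0 0
After step 2: ants at (3,1),(0,4)
  0 0 0 0 1
  0 0 0 0 0
  0 0 0 0 0
  0 2 2 0 0
  0 0 0 0 0
After step 3: ants at (3,2),(1,4)
  0 0 0 0 0
  0 0 0 0 1
  0 0 0 0 0
  0 1 3 0 0
  0 0 0 0 0
After step 4: ants at (3,1),(0,4)
  0 0 0 0 1
  0 0 0 0 0
  0 0 0 0 0
  0 2 2 0 0
  0 0 0 0 0

0 0 0 0 1
0 0 0 0 0
0 0 0 0 0
0 2 2 0 0
0 0 0 0 0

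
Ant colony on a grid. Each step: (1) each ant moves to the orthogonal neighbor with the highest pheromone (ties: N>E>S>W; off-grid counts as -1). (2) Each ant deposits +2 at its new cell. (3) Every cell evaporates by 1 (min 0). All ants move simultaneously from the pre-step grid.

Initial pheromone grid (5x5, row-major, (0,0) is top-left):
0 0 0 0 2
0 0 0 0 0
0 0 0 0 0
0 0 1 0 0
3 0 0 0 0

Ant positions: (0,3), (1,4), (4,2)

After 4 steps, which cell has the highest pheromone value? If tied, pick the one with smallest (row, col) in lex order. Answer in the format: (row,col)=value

Step 1: ant0:(0,3)->E->(0,4) | ant1:(1,4)->N->(0,4) | ant2:(4,2)->N->(3,2)
  grid max=5 at (0,4)
Step 2: ant0:(0,4)->S->(1,4) | ant1:(0,4)->S->(1,4) | ant2:(3,2)->N->(2,2)
  grid max=4 at (0,4)
Step 3: ant0:(1,4)->N->(0,4) | ant1:(1,4)->N->(0,4) | ant2:(2,2)->S->(3,2)
  grid max=7 at (0,4)
Step 4: ant0:(0,4)->S->(1,4) | ant1:(0,4)->S->(1,4) | ant2:(3,2)->N->(2,2)
  grid max=6 at (0,4)
Final grid:
  0 0 0 0 6
  0 0 0 0 5
  0 0 1 0 0
  0 0 1 0 0
  0 0 0 0 0
Max pheromone 6 at (0,4)

Answer: (0,4)=6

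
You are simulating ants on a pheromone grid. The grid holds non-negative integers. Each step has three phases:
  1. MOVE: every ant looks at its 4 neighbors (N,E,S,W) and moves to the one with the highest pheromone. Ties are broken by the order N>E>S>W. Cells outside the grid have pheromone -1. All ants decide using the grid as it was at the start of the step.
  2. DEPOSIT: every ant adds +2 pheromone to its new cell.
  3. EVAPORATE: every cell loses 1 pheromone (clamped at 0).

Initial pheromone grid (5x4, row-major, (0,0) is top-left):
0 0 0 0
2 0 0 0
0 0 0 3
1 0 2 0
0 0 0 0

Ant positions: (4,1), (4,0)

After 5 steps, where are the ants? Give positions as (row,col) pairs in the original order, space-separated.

Step 1: ant0:(4,1)->N->(3,1) | ant1:(4,0)->N->(3,0)
  grid max=2 at (2,3)
Step 2: ant0:(3,1)->W->(3,0) | ant1:(3,0)->E->(3,1)
  grid max=3 at (3,0)
Step 3: ant0:(3,0)->E->(3,1) | ant1:(3,1)->W->(3,0)
  grid max=4 at (3,0)
Step 4: ant0:(3,1)->W->(3,0) | ant1:(3,0)->E->(3,1)
  grid max=5 at (3,0)
Step 5: ant0:(3,0)->E->(3,1) | ant1:(3,1)->W->(3,0)
  grid max=6 at (3,0)

(3,1) (3,0)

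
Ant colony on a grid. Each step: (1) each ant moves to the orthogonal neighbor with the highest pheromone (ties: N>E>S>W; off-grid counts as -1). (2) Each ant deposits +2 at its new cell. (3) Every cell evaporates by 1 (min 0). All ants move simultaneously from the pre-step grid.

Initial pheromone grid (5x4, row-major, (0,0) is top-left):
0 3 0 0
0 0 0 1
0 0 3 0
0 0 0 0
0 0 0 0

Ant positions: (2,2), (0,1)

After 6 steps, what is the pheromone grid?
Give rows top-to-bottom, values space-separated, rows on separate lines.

After step 1: ants at (1,2),(0,2)
  0 2 1 0
  0 0 1 0
  0 0 2 0
  0 0 0 0
  0 0 0 0
After step 2: ants at (2,2),(0,1)
  0 3 0 0
  0 0 0 0
  0 0 3 0
  0 0 0 0
  0 0 0 0
After step 3: ants at (1,2),(0,2)
  0 2 1 0
  0 0 1 0
  0 0 2 0
  0 0 0 0
  0 0 0 0
After step 4: ants at (2,2),(0,1)
  0 3 0 0
  0 0 0 0
  0 0 3 0
  0 0 0 0
  0 0 0 0
After step 5: ants at (1,2),(0,2)
  0 2 1 0
  0 0 1 0
  0 0 2 0
  0 0 0 0
  0 0 0 0
After step 6: ants at (2,2),(0,1)
  0 3 0 0
  0 0 0 0
  0 0 3 0
  0 0 0 0
  0 0 0 0

0 3 0 0
0 0 0 0
0 0 3 0
0 0 0 0
0 0 0 0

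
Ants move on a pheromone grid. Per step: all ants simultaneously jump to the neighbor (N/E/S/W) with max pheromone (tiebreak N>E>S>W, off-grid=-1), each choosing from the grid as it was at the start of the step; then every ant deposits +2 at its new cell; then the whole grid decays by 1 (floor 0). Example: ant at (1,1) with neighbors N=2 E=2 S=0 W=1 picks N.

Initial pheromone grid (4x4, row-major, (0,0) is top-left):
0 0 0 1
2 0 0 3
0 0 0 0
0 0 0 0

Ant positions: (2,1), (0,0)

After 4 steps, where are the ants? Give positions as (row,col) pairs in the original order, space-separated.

Step 1: ant0:(2,1)->N->(1,1) | ant1:(0,0)->S->(1,0)
  grid max=3 at (1,0)
Step 2: ant0:(1,1)->W->(1,0) | ant1:(1,0)->E->(1,1)
  grid max=4 at (1,0)
Step 3: ant0:(1,0)->E->(1,1) | ant1:(1,1)->W->(1,0)
  grid max=5 at (1,0)
Step 4: ant0:(1,1)->W->(1,0) | ant1:(1,0)->E->(1,1)
  grid max=6 at (1,0)

(1,0) (1,1)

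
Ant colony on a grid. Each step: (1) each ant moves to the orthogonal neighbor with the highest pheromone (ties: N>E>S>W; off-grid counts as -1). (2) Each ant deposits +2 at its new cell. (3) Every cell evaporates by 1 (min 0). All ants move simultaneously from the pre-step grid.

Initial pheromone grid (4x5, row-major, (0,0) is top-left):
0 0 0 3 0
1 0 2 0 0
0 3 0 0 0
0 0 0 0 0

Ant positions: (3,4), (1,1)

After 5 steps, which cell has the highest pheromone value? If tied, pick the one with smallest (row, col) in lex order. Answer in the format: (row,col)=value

Step 1: ant0:(3,4)->N->(2,4) | ant1:(1,1)->S->(2,1)
  grid max=4 at (2,1)
Step 2: ant0:(2,4)->N->(1,4) | ant1:(2,1)->N->(1,1)
  grid max=3 at (2,1)
Step 3: ant0:(1,4)->N->(0,4) | ant1:(1,1)->S->(2,1)
  grid max=4 at (2,1)
Step 4: ant0:(0,4)->S->(1,4) | ant1:(2,1)->N->(1,1)
  grid max=3 at (2,1)
Step 5: ant0:(1,4)->N->(0,4) | ant1:(1,1)->S->(2,1)
  grid max=4 at (2,1)
Final grid:
  0 0 0 0 1
  0 0 0 0 0
  0 4 0 0 0
  0 0 0 0 0
Max pheromone 4 at (2,1)

Answer: (2,1)=4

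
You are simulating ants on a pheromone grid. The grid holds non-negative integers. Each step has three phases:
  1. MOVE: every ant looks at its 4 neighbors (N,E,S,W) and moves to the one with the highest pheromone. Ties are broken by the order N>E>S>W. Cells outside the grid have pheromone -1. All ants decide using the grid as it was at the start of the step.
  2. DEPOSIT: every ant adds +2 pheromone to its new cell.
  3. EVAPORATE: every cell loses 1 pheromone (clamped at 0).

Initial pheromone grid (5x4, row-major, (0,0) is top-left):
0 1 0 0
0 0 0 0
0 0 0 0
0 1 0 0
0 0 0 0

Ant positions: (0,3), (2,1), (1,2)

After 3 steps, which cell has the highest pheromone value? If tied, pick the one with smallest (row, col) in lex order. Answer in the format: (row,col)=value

Step 1: ant0:(0,3)->S->(1,3) | ant1:(2,1)->S->(3,1) | ant2:(1,2)->N->(0,2)
  grid max=2 at (3,1)
Step 2: ant0:(1,3)->N->(0,3) | ant1:(3,1)->N->(2,1) | ant2:(0,2)->E->(0,3)
  grid max=3 at (0,3)
Step 3: ant0:(0,3)->S->(1,3) | ant1:(2,1)->S->(3,1) | ant2:(0,3)->S->(1,3)
  grid max=3 at (1,3)
Final grid:
  0 0 0 2
  0 0 0 3
  0 0 0 0
  0 2 0 0
  0 0 0 0
Max pheromone 3 at (1,3)

Answer: (1,3)=3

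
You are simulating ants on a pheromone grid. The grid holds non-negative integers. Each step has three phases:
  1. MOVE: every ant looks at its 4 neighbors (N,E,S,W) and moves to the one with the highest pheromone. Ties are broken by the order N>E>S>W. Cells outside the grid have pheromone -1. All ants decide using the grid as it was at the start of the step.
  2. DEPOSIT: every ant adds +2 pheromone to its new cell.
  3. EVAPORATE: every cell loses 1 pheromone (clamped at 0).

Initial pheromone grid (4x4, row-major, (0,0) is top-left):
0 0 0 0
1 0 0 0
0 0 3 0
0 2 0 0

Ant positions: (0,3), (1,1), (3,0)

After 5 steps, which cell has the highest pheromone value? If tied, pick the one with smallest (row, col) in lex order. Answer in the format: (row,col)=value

Answer: (3,1)=3

Derivation:
Step 1: ant0:(0,3)->S->(1,3) | ant1:(1,1)->W->(1,0) | ant2:(3,0)->E->(3,1)
  grid max=3 at (3,1)
Step 2: ant0:(1,3)->N->(0,3) | ant1:(1,0)->N->(0,0) | ant2:(3,1)->N->(2,1)
  grid max=2 at (3,1)
Step 3: ant0:(0,3)->S->(1,3) | ant1:(0,0)->S->(1,0) | ant2:(2,1)->S->(3,1)
  grid max=3 at (3,1)
Step 4: ant0:(1,3)->N->(0,3) | ant1:(1,0)->N->(0,0) | ant2:(3,1)->N->(2,1)
  grid max=2 at (3,1)
Step 5: ant0:(0,3)->S->(1,3) | ant1:(0,0)->S->(1,0) | ant2:(2,1)->S->(3,1)
  grid max=3 at (3,1)
Final grid:
  0 0 0 0
  2 0 0 1
  0 0 0 0
  0 3 0 0
Max pheromone 3 at (3,1)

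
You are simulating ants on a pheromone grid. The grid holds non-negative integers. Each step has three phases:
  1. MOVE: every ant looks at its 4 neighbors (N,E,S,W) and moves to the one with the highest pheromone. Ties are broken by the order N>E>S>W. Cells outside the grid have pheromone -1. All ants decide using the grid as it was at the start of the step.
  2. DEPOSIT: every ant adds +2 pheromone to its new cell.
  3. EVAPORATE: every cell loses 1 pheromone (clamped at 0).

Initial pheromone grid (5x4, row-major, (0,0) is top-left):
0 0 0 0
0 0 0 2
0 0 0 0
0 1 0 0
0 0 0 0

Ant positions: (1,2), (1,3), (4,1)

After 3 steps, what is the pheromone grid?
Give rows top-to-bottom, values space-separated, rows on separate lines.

After step 1: ants at (1,3),(0,3),(3,1)
  0 0 0 1
  0 0 0 3
  0 0 0 0
  0 2 0 0
  0 0 0 0
After step 2: ants at (0,3),(1,3),(2,1)
  0 0 0 2
  0 0 0 4
  0 1 0 0
  0 1 0 0
  0 0 0 0
After step 3: ants at (1,3),(0,3),(3,1)
  0 0 0 3
  0 0 0 5
  0 0 0 0
  0 2 0 0
  0 0 0 0

0 0 0 3
0 0 0 5
0 0 0 0
0 2 0 0
0 0 0 0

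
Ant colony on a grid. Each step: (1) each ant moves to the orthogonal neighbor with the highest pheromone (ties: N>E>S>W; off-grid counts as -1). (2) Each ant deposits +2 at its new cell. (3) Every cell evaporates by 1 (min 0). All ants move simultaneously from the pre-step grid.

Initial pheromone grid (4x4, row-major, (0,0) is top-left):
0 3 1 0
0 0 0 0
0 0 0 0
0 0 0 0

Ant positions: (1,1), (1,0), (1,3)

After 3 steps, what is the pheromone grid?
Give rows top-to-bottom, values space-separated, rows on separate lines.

After step 1: ants at (0,1),(0,0),(0,3)
  1 4 0 1
  0 0 0 0
  0 0 0 0
  0 0 0 0
After step 2: ants at (0,0),(0,1),(1,3)
  2 5 0 0
  0 0 0 1
  0 0 0 0
  0 0 0 0
After step 3: ants at (0,1),(0,0),(0,3)
  3 6 0 1
  0 0 0 0
  0 0 0 0
  0 0 0 0

3 6 0 1
0 0 0 0
0 0 0 0
0 0 0 0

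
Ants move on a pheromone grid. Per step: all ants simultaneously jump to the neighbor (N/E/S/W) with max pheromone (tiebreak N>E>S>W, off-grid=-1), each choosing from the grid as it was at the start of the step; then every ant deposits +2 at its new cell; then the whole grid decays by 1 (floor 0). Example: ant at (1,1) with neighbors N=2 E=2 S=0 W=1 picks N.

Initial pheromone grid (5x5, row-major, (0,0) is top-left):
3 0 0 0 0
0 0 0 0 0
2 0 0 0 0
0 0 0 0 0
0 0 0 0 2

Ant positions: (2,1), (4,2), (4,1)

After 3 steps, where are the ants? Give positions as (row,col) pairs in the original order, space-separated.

Step 1: ant0:(2,1)->W->(2,0) | ant1:(4,2)->N->(3,2) | ant2:(4,1)->N->(3,1)
  grid max=3 at (2,0)
Step 2: ant0:(2,0)->N->(1,0) | ant1:(3,2)->W->(3,1) | ant2:(3,1)->E->(3,2)
  grid max=2 at (2,0)
Step 3: ant0:(1,0)->S->(2,0) | ant1:(3,1)->E->(3,2) | ant2:(3,2)->W->(3,1)
  grid max=3 at (2,0)

(2,0) (3,2) (3,1)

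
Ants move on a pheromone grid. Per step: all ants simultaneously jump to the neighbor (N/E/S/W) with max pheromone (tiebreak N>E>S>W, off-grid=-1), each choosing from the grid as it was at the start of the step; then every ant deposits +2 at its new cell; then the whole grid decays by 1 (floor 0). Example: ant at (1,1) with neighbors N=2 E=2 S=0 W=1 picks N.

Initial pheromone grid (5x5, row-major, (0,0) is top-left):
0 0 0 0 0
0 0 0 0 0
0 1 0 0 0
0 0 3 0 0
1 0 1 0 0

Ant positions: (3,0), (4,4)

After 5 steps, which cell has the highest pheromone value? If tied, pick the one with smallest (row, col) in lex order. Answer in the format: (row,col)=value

Answer: (4,0)=2

Derivation:
Step 1: ant0:(3,0)->S->(4,0) | ant1:(4,4)->N->(3,4)
  grid max=2 at (3,2)
Step 2: ant0:(4,0)->N->(3,0) | ant1:(3,4)->N->(2,4)
  grid max=1 at (2,4)
Step 3: ant0:(3,0)->S->(4,0) | ant1:(2,4)->N->(1,4)
  grid max=2 at (4,0)
Step 4: ant0:(4,0)->N->(3,0) | ant1:(1,4)->N->(0,4)
  grid max=1 at (0,4)
Step 5: ant0:(3,0)->S->(4,0) | ant1:(0,4)->S->(1,4)
  grid max=2 at (4,0)
Final grid:
  0 0 0 0 0
  0 0 0 0 1
  0 0 0 0 0
  0 0 0 0 0
  2 0 0 0 0
Max pheromone 2 at (4,0)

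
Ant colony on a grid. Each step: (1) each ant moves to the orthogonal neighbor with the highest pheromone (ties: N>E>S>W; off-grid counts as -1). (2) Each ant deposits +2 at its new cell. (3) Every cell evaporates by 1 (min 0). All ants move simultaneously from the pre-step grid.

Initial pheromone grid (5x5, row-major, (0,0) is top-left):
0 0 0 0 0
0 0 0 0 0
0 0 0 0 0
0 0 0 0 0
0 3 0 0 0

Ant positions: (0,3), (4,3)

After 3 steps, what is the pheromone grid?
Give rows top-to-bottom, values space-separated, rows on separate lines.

After step 1: ants at (0,4),(3,3)
  0 0 0 0 1
  0 0 0 0 0
  0 0 0 0 0
  0 0 0 1 0
  0 2 0 0 0
After step 2: ants at (1,4),(2,3)
  0 0 0 0 0
  0 0 0 0 1
  0 0 0 1 0
  0 0 0 0 0
  0 1 0 0 0
After step 3: ants at (0,4),(1,3)
  0 0 0 0 1
  0 0 0 1 0
  0 0 0 0 0
  0 0 0 0 0
  0 0 0 0 0

0 0 0 0 1
0 0 0 1 0
0 0 0 0 0
0 0 0 0 0
0 0 0 0 0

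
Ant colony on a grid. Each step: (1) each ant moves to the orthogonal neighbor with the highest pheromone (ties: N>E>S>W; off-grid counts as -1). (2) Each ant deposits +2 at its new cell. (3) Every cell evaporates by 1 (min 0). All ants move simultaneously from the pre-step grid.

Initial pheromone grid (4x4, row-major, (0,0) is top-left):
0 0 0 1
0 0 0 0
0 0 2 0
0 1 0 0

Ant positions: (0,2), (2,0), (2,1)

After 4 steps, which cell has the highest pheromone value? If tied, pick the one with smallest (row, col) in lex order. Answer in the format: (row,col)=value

Answer: (2,2)=2

Derivation:
Step 1: ant0:(0,2)->E->(0,3) | ant1:(2,0)->N->(1,0) | ant2:(2,1)->E->(2,2)
  grid max=3 at (2,2)
Step 2: ant0:(0,3)->S->(1,3) | ant1:(1,0)->N->(0,0) | ant2:(2,2)->N->(1,2)
  grid max=2 at (2,2)
Step 3: ant0:(1,3)->N->(0,3) | ant1:(0,0)->E->(0,1) | ant2:(1,2)->S->(2,2)
  grid max=3 at (2,2)
Step 4: ant0:(0,3)->S->(1,3) | ant1:(0,1)->E->(0,2) | ant2:(2,2)->N->(1,2)
  grid max=2 at (2,2)
Final grid:
  0 0 1 1
  0 0 1 1
  0 0 2 0
  0 0 0 0
Max pheromone 2 at (2,2)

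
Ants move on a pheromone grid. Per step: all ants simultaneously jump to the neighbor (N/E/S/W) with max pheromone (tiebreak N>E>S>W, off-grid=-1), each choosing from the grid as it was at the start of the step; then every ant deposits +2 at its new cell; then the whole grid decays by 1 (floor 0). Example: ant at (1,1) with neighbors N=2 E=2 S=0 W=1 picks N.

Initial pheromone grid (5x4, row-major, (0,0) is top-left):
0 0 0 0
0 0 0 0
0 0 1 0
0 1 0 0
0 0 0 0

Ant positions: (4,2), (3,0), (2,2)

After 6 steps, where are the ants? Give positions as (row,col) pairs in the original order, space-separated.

Step 1: ant0:(4,2)->N->(3,2) | ant1:(3,0)->E->(3,1) | ant2:(2,2)->N->(1,2)
  grid max=2 at (3,1)
Step 2: ant0:(3,2)->W->(3,1) | ant1:(3,1)->E->(3,2) | ant2:(1,2)->N->(0,2)
  grid max=3 at (3,1)
Step 3: ant0:(3,1)->E->(3,2) | ant1:(3,2)->W->(3,1) | ant2:(0,2)->E->(0,3)
  grid max=4 at (3,1)
Step 4: ant0:(3,2)->W->(3,1) | ant1:(3,1)->E->(3,2) | ant2:(0,3)->S->(1,3)
  grid max=5 at (3,1)
Step 5: ant0:(3,1)->E->(3,2) | ant1:(3,2)->W->(3,1) | ant2:(1,3)->N->(0,3)
  grid max=6 at (3,1)
Step 6: ant0:(3,2)->W->(3,1) | ant1:(3,1)->E->(3,2) | ant2:(0,3)->S->(1,3)
  grid max=7 at (3,1)

(3,1) (3,2) (1,3)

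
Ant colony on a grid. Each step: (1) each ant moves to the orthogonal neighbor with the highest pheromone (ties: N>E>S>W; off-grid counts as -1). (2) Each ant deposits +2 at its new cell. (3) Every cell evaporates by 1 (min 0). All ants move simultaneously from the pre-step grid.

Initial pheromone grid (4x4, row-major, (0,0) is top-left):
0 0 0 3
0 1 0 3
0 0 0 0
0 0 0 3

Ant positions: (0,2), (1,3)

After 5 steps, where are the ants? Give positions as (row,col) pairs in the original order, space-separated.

Step 1: ant0:(0,2)->E->(0,3) | ant1:(1,3)->N->(0,3)
  grid max=6 at (0,3)
Step 2: ant0:(0,3)->S->(1,3) | ant1:(0,3)->S->(1,3)
  grid max=5 at (0,3)
Step 3: ant0:(1,3)->N->(0,3) | ant1:(1,3)->N->(0,3)
  grid max=8 at (0,3)
Step 4: ant0:(0,3)->S->(1,3) | ant1:(0,3)->S->(1,3)
  grid max=7 at (0,3)
Step 5: ant0:(1,3)->N->(0,3) | ant1:(1,3)->N->(0,3)
  grid max=10 at (0,3)

(0,3) (0,3)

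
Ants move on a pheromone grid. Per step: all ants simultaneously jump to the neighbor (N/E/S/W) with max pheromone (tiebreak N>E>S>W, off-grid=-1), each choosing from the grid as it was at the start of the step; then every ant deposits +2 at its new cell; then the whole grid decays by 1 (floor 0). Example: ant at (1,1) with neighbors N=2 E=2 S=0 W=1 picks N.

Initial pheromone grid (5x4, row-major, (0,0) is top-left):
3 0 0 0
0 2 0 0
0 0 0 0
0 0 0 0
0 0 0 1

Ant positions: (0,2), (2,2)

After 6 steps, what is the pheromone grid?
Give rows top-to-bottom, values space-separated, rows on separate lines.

After step 1: ants at (0,3),(1,2)
  2 0 0 1
  0 1 1 0
  0 0 0 0
  0 0 0 0
  0 0 0 0
After step 2: ants at (1,3),(1,1)
  1 0 0 0
  0 2 0 1
  0 0 0 0
  0 0 0 0
  0 0 0 0
After step 3: ants at (0,3),(0,1)
  0 1 0 1
  0 1 0 0
  0 0 0 0
  0 0 0 0
  0 0 0 0
After step 4: ants at (1,3),(1,1)
  0 0 0 0
  0 2 0 1
  0 0 0 0
  0 0 0 0
  0 0 0 0
After step 5: ants at (0,3),(0,1)
  0 1 0 1
  0 1 0 0
  0 0 0 0
  0 0 0 0
  0 0 0 0
After step 6: ants at (1,3),(1,1)
  0 0 0 0
  0 2 0 1
  0 0 0 0
  0 0 0 0
  0 0 0 0

0 0 0 0
0 2 0 1
0 0 0 0
0 0 0 0
0 0 0 0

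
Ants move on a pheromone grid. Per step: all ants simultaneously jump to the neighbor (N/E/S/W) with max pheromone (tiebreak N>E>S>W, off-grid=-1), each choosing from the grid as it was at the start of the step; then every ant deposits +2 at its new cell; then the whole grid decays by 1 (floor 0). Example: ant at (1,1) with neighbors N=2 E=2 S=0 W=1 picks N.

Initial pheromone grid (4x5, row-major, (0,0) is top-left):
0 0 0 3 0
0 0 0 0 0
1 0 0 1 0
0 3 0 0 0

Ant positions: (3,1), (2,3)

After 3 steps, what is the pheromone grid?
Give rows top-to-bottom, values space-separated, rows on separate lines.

After step 1: ants at (2,1),(1,3)
  0 0 0 2 0
  0 0 0 1 0
  0 1 0 0 0
  0 2 0 0 0
After step 2: ants at (3,1),(0,3)
  0 0 0 3 0
  0 0 0 0 0
  0 0 0 0 0
  0 3 0 0 0
After step 3: ants at (2,1),(0,4)
  0 0 0 2 1
  0 0 0 0 0
  0 1 0 0 0
  0 2 0 0 0

0 0 0 2 1
0 0 0 0 0
0 1 0 0 0
0 2 0 0 0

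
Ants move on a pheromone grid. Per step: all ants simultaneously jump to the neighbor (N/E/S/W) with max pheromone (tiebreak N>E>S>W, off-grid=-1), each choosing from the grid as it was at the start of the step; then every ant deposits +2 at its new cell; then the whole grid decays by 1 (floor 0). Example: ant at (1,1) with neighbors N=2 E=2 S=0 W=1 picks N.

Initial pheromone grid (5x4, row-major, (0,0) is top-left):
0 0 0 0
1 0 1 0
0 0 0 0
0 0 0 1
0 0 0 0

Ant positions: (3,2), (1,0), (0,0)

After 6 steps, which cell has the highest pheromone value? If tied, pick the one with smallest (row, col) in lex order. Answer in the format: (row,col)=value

Answer: (1,0)=7

Derivation:
Step 1: ant0:(3,2)->E->(3,3) | ant1:(1,0)->N->(0,0) | ant2:(0,0)->S->(1,0)
  grid max=2 at (1,0)
Step 2: ant0:(3,3)->N->(2,3) | ant1:(0,0)->S->(1,0) | ant2:(1,0)->N->(0,0)
  grid max=3 at (1,0)
Step 3: ant0:(2,3)->S->(3,3) | ant1:(1,0)->N->(0,0) | ant2:(0,0)->S->(1,0)
  grid max=4 at (1,0)
Step 4: ant0:(3,3)->N->(2,3) | ant1:(0,0)->S->(1,0) | ant2:(1,0)->N->(0,0)
  grid max=5 at (1,0)
Step 5: ant0:(2,3)->S->(3,3) | ant1:(1,0)->N->(0,0) | ant2:(0,0)->S->(1,0)
  grid max=6 at (1,0)
Step 6: ant0:(3,3)->N->(2,3) | ant1:(0,0)->S->(1,0) | ant2:(1,0)->N->(0,0)
  grid max=7 at (1,0)
Final grid:
  6 0 0 0
  7 0 0 0
  0 0 0 1
  0 0 0 1
  0 0 0 0
Max pheromone 7 at (1,0)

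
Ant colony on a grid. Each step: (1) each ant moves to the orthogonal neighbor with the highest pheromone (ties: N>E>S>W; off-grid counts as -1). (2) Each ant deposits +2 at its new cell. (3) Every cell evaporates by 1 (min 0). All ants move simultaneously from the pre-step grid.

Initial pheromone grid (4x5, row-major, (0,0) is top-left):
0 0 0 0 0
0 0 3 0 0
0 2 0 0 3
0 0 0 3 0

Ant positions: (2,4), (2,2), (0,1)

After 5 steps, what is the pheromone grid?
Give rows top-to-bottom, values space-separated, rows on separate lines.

After step 1: ants at (1,4),(1,2),(0,2)
  0 0 1 0 0
  0 0 4 0 1
  0 1 0 0 2
  0 0 0 2 0
After step 2: ants at (2,4),(0,2),(1,2)
  0 0 2 0 0
  0 0 5 0 0
  0 0 0 0 3
  0 0 0 1 0
After step 3: ants at (1,4),(1,2),(0,2)
  0 0 3 0 0
  0 0 6 0 1
  0 0 0 0 2
  0 0 0 0 0
After step 4: ants at (2,4),(0,2),(1,2)
  0 0 4 0 0
  0 0 7 0 0
  0 0 0 0 3
  0 0 0 0 0
After step 5: ants at (1,4),(1,2),(0,2)
  0 0 5 0 0
  0 0 8 0 1
  0 0 0 0 2
  0 0 0 0 0

0 0 5 0 0
0 0 8 0 1
0 0 0 0 2
0 0 0 0 0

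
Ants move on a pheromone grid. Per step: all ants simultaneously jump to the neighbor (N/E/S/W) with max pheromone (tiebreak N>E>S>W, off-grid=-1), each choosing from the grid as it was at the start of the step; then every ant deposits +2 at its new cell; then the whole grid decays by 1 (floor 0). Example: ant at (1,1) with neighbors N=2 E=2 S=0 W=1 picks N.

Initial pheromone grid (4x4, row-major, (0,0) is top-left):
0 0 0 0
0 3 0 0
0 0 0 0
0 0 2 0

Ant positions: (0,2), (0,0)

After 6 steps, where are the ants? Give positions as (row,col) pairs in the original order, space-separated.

Step 1: ant0:(0,2)->E->(0,3) | ant1:(0,0)->E->(0,1)
  grid max=2 at (1,1)
Step 2: ant0:(0,3)->S->(1,3) | ant1:(0,1)->S->(1,1)
  grid max=3 at (1,1)
Step 3: ant0:(1,3)->N->(0,3) | ant1:(1,1)->N->(0,1)
  grid max=2 at (1,1)
Step 4: ant0:(0,3)->S->(1,3) | ant1:(0,1)->S->(1,1)
  grid max=3 at (1,1)
Step 5: ant0:(1,3)->N->(0,3) | ant1:(1,1)->N->(0,1)
  grid max=2 at (1,1)
Step 6: ant0:(0,3)->S->(1,3) | ant1:(0,1)->S->(1,1)
  grid max=3 at (1,1)

(1,3) (1,1)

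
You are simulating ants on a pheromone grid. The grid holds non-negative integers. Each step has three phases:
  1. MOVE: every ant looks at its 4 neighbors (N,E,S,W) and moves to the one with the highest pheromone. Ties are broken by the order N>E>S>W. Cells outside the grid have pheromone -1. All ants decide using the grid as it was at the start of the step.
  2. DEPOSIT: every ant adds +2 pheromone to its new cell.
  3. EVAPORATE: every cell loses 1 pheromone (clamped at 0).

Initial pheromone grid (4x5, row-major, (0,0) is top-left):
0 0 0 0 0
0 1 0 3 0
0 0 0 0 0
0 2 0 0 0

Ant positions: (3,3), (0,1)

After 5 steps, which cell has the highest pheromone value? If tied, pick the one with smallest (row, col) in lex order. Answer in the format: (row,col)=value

Answer: (1,1)=2

Derivation:
Step 1: ant0:(3,3)->N->(2,3) | ant1:(0,1)->S->(1,1)
  grid max=2 at (1,1)
Step 2: ant0:(2,3)->N->(1,3) | ant1:(1,1)->N->(0,1)
  grid max=3 at (1,3)
Step 3: ant0:(1,3)->N->(0,3) | ant1:(0,1)->S->(1,1)
  grid max=2 at (1,1)
Step 4: ant0:(0,3)->S->(1,3) | ant1:(1,1)->N->(0,1)
  grid max=3 at (1,3)
Step 5: ant0:(1,3)->N->(0,3) | ant1:(0,1)->S->(1,1)
  grid max=2 at (1,1)
Final grid:
  0 0 0 1 0
  0 2 0 2 0
  0 0 0 0 0
  0 0 0 0 0
Max pheromone 2 at (1,1)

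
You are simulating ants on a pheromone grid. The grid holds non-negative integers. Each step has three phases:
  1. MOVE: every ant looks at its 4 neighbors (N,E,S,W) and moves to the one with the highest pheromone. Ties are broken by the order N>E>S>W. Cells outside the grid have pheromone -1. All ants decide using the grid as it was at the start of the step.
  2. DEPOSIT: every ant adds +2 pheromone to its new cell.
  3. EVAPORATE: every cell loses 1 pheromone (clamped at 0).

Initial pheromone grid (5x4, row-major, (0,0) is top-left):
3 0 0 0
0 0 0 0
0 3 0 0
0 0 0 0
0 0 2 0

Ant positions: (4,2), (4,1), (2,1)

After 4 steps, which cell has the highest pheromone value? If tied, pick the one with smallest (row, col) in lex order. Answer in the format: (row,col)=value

Step 1: ant0:(4,2)->N->(3,2) | ant1:(4,1)->E->(4,2) | ant2:(2,1)->N->(1,1)
  grid max=3 at (4,2)
Step 2: ant0:(3,2)->S->(4,2) | ant1:(4,2)->N->(3,2) | ant2:(1,1)->S->(2,1)
  grid max=4 at (4,2)
Step 3: ant0:(4,2)->N->(3,2) | ant1:(3,2)->S->(4,2) | ant2:(2,1)->N->(1,1)
  grid max=5 at (4,2)
Step 4: ant0:(3,2)->S->(4,2) | ant1:(4,2)->N->(3,2) | ant2:(1,1)->S->(2,1)
  grid max=6 at (4,2)
Final grid:
  0 0 0 0
  0 0 0 0
  0 3 0 0
  0 0 4 0
  0 0 6 0
Max pheromone 6 at (4,2)

Answer: (4,2)=6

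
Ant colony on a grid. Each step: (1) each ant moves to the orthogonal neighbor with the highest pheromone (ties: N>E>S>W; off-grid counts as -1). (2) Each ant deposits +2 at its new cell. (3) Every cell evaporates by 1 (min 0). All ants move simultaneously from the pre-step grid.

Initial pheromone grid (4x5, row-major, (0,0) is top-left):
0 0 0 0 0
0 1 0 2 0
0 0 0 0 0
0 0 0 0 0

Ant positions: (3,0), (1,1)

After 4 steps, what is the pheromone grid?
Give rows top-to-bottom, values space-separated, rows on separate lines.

After step 1: ants at (2,0),(0,1)
  0 1 0 0 0
  0 0 0 1 0
  1 0 0 0 0
  0 0 0 0 0
After step 2: ants at (1,0),(0,2)
  0 0 1 0 0
  1 0 0 0 0
  0 0 0 0 0
  0 0 0 0 0
After step 3: ants at (0,0),(0,3)
  1 0 0 1 0
  0 0 0 0 0
  0 0 0 0 0
  0 0 0 0 0
After step 4: ants at (0,1),(0,4)
  0 1 0 0 1
  0 0 0 0 0
  0 0 0 0 0
  0 0 0 0 0

0 1 0 0 1
0 0 0 0 0
0 0 0 0 0
0 0 0 0 0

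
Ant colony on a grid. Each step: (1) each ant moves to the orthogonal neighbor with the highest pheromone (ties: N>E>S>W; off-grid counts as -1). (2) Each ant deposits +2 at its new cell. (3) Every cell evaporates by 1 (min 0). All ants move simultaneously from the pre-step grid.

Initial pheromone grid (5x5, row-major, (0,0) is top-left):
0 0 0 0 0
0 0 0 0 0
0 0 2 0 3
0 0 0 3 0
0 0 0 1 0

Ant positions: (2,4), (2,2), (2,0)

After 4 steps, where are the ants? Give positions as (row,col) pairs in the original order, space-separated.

Step 1: ant0:(2,4)->N->(1,4) | ant1:(2,2)->N->(1,2) | ant2:(2,0)->N->(1,0)
  grid max=2 at (2,4)
Step 2: ant0:(1,4)->S->(2,4) | ant1:(1,2)->S->(2,2) | ant2:(1,0)->N->(0,0)
  grid max=3 at (2,4)
Step 3: ant0:(2,4)->N->(1,4) | ant1:(2,2)->N->(1,2) | ant2:(0,0)->E->(0,1)
  grid max=2 at (2,4)
Step 4: ant0:(1,4)->S->(2,4) | ant1:(1,2)->S->(2,2) | ant2:(0,1)->E->(0,2)
  grid max=3 at (2,4)

(2,4) (2,2) (0,2)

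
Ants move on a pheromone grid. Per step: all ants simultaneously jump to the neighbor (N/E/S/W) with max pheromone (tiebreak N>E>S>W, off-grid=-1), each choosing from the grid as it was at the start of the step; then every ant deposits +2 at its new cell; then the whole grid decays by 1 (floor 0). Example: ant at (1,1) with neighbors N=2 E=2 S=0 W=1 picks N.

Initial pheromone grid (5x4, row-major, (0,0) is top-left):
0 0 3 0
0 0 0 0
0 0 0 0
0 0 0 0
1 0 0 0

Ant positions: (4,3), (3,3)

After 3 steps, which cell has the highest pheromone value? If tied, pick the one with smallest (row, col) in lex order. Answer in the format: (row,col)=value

Step 1: ant0:(4,3)->N->(3,3) | ant1:(3,3)->N->(2,3)
  grid max=2 at (0,2)
Step 2: ant0:(3,3)->N->(2,3) | ant1:(2,3)->S->(3,3)
  grid max=2 at (2,3)
Step 3: ant0:(2,3)->S->(3,3) | ant1:(3,3)->N->(2,3)
  grid max=3 at (2,3)
Final grid:
  0 0 0 0
  0 0 0 0
  0 0 0 3
  0 0 0 3
  0 0 0 0
Max pheromone 3 at (2,3)

Answer: (2,3)=3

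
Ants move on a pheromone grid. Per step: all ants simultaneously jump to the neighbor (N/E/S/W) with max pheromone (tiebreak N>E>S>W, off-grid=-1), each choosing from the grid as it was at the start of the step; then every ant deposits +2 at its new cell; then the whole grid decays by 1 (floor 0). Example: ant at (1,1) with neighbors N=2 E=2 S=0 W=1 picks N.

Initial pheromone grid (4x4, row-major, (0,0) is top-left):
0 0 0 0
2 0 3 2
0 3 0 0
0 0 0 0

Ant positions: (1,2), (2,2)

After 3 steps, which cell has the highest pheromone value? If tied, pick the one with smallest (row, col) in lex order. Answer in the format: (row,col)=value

Step 1: ant0:(1,2)->E->(1,3) | ant1:(2,2)->N->(1,2)
  grid max=4 at (1,2)
Step 2: ant0:(1,3)->W->(1,2) | ant1:(1,2)->E->(1,3)
  grid max=5 at (1,2)
Step 3: ant0:(1,2)->E->(1,3) | ant1:(1,3)->W->(1,2)
  grid max=6 at (1,2)
Final grid:
  0 0 0 0
  0 0 6 5
  0 0 0 0
  0 0 0 0
Max pheromone 6 at (1,2)

Answer: (1,2)=6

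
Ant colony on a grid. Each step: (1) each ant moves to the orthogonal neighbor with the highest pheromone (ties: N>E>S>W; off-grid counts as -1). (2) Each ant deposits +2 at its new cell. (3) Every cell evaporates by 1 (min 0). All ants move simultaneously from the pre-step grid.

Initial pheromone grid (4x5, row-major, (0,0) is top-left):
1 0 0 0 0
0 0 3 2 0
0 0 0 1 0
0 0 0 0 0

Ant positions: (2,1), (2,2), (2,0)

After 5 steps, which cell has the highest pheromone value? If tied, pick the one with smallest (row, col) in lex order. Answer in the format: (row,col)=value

Step 1: ant0:(2,1)->N->(1,1) | ant1:(2,2)->N->(1,2) | ant2:(2,0)->N->(1,0)
  grid max=4 at (1,2)
Step 2: ant0:(1,1)->E->(1,2) | ant1:(1,2)->E->(1,3) | ant2:(1,0)->E->(1,1)
  grid max=5 at (1,2)
Step 3: ant0:(1,2)->E->(1,3) | ant1:(1,3)->W->(1,2) | ant2:(1,1)->E->(1,2)
  grid max=8 at (1,2)
Step 4: ant0:(1,3)->W->(1,2) | ant1:(1,2)->E->(1,3) | ant2:(1,2)->E->(1,3)
  grid max=9 at (1,2)
Step 5: ant0:(1,2)->E->(1,3) | ant1:(1,3)->W->(1,2) | ant2:(1,3)->W->(1,2)
  grid max=12 at (1,2)
Final grid:
  0 0 0 0 0
  0 0 12 7 0
  0 0 0 0 0
  0 0 0 0 0
Max pheromone 12 at (1,2)

Answer: (1,2)=12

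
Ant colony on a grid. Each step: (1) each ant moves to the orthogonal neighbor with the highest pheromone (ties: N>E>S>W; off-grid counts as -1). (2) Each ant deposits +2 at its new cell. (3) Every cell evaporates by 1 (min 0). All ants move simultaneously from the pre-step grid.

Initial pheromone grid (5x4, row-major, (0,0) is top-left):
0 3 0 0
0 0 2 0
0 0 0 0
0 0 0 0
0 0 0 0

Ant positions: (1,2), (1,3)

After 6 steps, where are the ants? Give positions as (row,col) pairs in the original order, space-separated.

Step 1: ant0:(1,2)->N->(0,2) | ant1:(1,3)->W->(1,2)
  grid max=3 at (1,2)
Step 2: ant0:(0,2)->S->(1,2) | ant1:(1,2)->N->(0,2)
  grid max=4 at (1,2)
Step 3: ant0:(1,2)->N->(0,2) | ant1:(0,2)->S->(1,2)
  grid max=5 at (1,2)
Step 4: ant0:(0,2)->S->(1,2) | ant1:(1,2)->N->(0,2)
  grid max=6 at (1,2)
Step 5: ant0:(1,2)->N->(0,2) | ant1:(0,2)->S->(1,2)
  grid max=7 at (1,2)
Step 6: ant0:(0,2)->S->(1,2) | ant1:(1,2)->N->(0,2)
  grid max=8 at (1,2)

(1,2) (0,2)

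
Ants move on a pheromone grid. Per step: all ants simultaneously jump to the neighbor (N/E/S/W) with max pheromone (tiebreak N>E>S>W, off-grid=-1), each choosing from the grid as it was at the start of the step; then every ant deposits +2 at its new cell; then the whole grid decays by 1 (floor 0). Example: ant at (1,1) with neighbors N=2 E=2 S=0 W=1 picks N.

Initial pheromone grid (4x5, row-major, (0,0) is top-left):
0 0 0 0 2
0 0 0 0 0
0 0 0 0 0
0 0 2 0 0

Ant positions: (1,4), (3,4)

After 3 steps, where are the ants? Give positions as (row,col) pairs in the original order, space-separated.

Step 1: ant0:(1,4)->N->(0,4) | ant1:(3,4)->N->(2,4)
  grid max=3 at (0,4)
Step 2: ant0:(0,4)->S->(1,4) | ant1:(2,4)->N->(1,4)
  grid max=3 at (1,4)
Step 3: ant0:(1,4)->N->(0,4) | ant1:(1,4)->N->(0,4)
  grid max=5 at (0,4)

(0,4) (0,4)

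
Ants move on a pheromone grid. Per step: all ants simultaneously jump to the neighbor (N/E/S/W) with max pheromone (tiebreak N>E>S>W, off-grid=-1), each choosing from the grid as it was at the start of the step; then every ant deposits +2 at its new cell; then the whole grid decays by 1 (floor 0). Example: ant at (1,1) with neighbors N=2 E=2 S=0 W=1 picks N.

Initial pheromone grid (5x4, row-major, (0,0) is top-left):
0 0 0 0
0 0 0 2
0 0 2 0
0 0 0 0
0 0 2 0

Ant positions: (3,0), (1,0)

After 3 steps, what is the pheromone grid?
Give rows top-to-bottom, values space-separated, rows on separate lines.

After step 1: ants at (2,0),(0,0)
  1 0 0 0
  0 0 0 1
  1 0 1 0
  0 0 0 0
  0 0 1 0
After step 2: ants at (1,0),(0,1)
  0 1 0 0
  1 0 0 0
  0 0 0 0
  0 0 0 0
  0 0 0 0
After step 3: ants at (0,0),(0,2)
  1 0 1 0
  0 0 0 0
  0 0 0 0
  0 0 0 0
  0 0 0 0

1 0 1 0
0 0 0 0
0 0 0 0
0 0 0 0
0 0 0 0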